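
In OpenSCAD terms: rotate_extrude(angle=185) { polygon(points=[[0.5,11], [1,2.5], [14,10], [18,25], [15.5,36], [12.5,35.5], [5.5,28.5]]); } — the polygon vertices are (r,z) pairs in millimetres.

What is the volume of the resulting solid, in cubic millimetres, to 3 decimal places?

Volume = 10633.508 mm³

Profile (r,z), 7 vertices: (0.5,11) (1,2.5) (14,10) (18,25) (15.5,36) (12.5,35.5) (5.5,28.5)
edge 0: (0.5,11)→(1,2.5)  cross = 0.5·2.5 − 1·11 = -9.7500; (r_i+r_j)·cross = 1.5·-9.7500 = -14.6250
edge 1: (1,2.5)→(14,10)  cross = 1·10 − 14·2.5 = -25.0000; (r_i+r_j)·cross = 15·-25.0000 = -375.0000
edge 2: (14,10)→(18,25)  cross = 14·25 − 18·10 = 170.0000; (r_i+r_j)·cross = 32·170.0000 = 5440.0000
edge 3: (18,25)→(15.5,36)  cross = 18·36 − 15.5·25 = 260.5000; (r_i+r_j)·cross = 33.5·260.5000 = 8726.7500
edge 4: (15.5,36)→(12.5,35.5)  cross = 15.5·35.5 − 12.5·36 = 100.2500; (r_i+r_j)·cross = 28·100.2500 = 2807.0000
edge 5: (12.5,35.5)→(5.5,28.5)  cross = 12.5·28.5 − 5.5·35.5 = 161.0000; (r_i+r_j)·cross = 18·161.0000 = 2898.0000
edge 6: (5.5,28.5)→(0.5,11)  cross = 5.5·11 − 0.5·28.5 = 46.2500; (r_i+r_j)·cross = 6·46.2500 = 277.5000
Σcross = 703.2500 → A = |Σcross|/2 = 351.6250 mm²
Σ(r_i+r_j)·cross = 19759.6250 → first moment M = |Σ|/6 = 3293.2708
R_c = M/A = 3293.2708/351.6250 = 9.3659 mm
θ = 185° = 3.228859 rad
V = θ·R_c·A = 3.228859·9.3659·351.6250 = 10633.508 mm³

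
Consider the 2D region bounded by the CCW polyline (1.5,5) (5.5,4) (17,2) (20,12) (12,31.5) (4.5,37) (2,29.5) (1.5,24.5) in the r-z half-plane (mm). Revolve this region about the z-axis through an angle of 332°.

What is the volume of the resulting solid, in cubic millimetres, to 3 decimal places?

Profile (r,z), 8 vertices: (1.5,5) (5.5,4) (17,2) (20,12) (12,31.5) (4.5,37) (2,29.5) (1.5,24.5)
edge 0: (1.5,5)→(5.5,4)  cross = 1.5·4 − 5.5·5 = -21.5000; (r_i+r_j)·cross = 7·-21.5000 = -150.5000
edge 1: (5.5,4)→(17,2)  cross = 5.5·2 − 17·4 = -57.0000; (r_i+r_j)·cross = 22.5·-57.0000 = -1282.5000
edge 2: (17,2)→(20,12)  cross = 17·12 − 20·2 = 164.0000; (r_i+r_j)·cross = 37·164.0000 = 6068.0000
edge 3: (20,12)→(12,31.5)  cross = 20·31.5 − 12·12 = 486.0000; (r_i+r_j)·cross = 32·486.0000 = 15552.0000
edge 4: (12,31.5)→(4.5,37)  cross = 12·37 − 4.5·31.5 = 302.2500; (r_i+r_j)·cross = 16.5·302.2500 = 4987.1250
edge 5: (4.5,37)→(2,29.5)  cross = 4.5·29.5 − 2·37 = 58.7500; (r_i+r_j)·cross = 6.5·58.7500 = 381.8750
edge 6: (2,29.5)→(1.5,24.5)  cross = 2·24.5 − 1.5·29.5 = 4.7500; (r_i+r_j)·cross = 3.5·4.7500 = 16.6250
edge 7: (1.5,24.5)→(1.5,5)  cross = 1.5·5 − 1.5·24.5 = -29.2500; (r_i+r_j)·cross = 3·-29.2500 = -87.7500
Σcross = 908.0000 → A = |Σcross|/2 = 454.0000 mm²
Σ(r_i+r_j)·cross = 25484.8750 → first moment M = |Σ|/6 = 4247.4792
R_c = M/A = 4247.4792/454.0000 = 9.3557 mm
θ = 332° = 5.794493 rad
V = θ·R_c·A = 5.794493·9.3557·454.0000 = 24611.989 mm³

Volume = 24611.989 mm³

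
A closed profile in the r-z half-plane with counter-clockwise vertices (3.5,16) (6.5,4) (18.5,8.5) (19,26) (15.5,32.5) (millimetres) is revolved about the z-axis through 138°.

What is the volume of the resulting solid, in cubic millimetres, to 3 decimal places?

Volume = 8254.718 mm³

Profile (r,z), 5 vertices: (3.5,16) (6.5,4) (18.5,8.5) (19,26) (15.5,32.5)
edge 0: (3.5,16)→(6.5,4)  cross = 3.5·4 − 6.5·16 = -90.0000; (r_i+r_j)·cross = 10·-90.0000 = -900.0000
edge 1: (6.5,4)→(18.5,8.5)  cross = 6.5·8.5 − 18.5·4 = -18.7500; (r_i+r_j)·cross = 25·-18.7500 = -468.7500
edge 2: (18.5,8.5)→(19,26)  cross = 18.5·26 − 19·8.5 = 319.5000; (r_i+r_j)·cross = 37.5·319.5000 = 11981.2500
edge 3: (19,26)→(15.5,32.5)  cross = 19·32.5 − 15.5·26 = 214.5000; (r_i+r_j)·cross = 34.5·214.5000 = 7400.2500
edge 4: (15.5,32.5)→(3.5,16)  cross = 15.5·16 − 3.5·32.5 = 134.2500; (r_i+r_j)·cross = 19·134.2500 = 2550.7500
Σcross = 559.5000 → A = |Σcross|/2 = 279.7500 mm²
Σ(r_i+r_j)·cross = 20563.5000 → first moment M = |Σ|/6 = 3427.2500
R_c = M/A = 3427.2500/279.7500 = 12.2511 mm
θ = 138° = 2.408554 rad
V = θ·R_c·A = 2.408554·12.2511·279.7500 = 8254.718 mm³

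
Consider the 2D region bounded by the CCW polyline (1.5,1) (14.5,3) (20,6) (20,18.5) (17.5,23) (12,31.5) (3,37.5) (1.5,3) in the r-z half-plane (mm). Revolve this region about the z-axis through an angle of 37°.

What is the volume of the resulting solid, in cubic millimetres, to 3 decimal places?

Profile (r,z), 8 vertices: (1.5,1) (14.5,3) (20,6) (20,18.5) (17.5,23) (12,31.5) (3,37.5) (1.5,3)
edge 0: (1.5,1)→(14.5,3)  cross = 1.5·3 − 14.5·1 = -10.0000; (r_i+r_j)·cross = 16·-10.0000 = -160.0000
edge 1: (14.5,3)→(20,6)  cross = 14.5·6 − 20·3 = 27.0000; (r_i+r_j)·cross = 34.5·27.0000 = 931.5000
edge 2: (20,6)→(20,18.5)  cross = 20·18.5 − 20·6 = 250.0000; (r_i+r_j)·cross = 40·250.0000 = 10000.0000
edge 3: (20,18.5)→(17.5,23)  cross = 20·23 − 17.5·18.5 = 136.2500; (r_i+r_j)·cross = 37.5·136.2500 = 5109.3750
edge 4: (17.5,23)→(12,31.5)  cross = 17.5·31.5 − 12·23 = 275.2500; (r_i+r_j)·cross = 29.5·275.2500 = 8119.8750
edge 5: (12,31.5)→(3,37.5)  cross = 12·37.5 − 3·31.5 = 355.5000; (r_i+r_j)·cross = 15·355.5000 = 5332.5000
edge 6: (3,37.5)→(1.5,3)  cross = 3·3 − 1.5·37.5 = -47.2500; (r_i+r_j)·cross = 4.5·-47.2500 = -212.6250
edge 7: (1.5,3)→(1.5,1)  cross = 1.5·1 − 1.5·3 = -3.0000; (r_i+r_j)·cross = 3·-3.0000 = -9.0000
Σcross = 983.7500 → A = |Σcross|/2 = 491.8750 mm²
Σ(r_i+r_j)·cross = 29111.6250 → first moment M = |Σ|/6 = 4851.9375
R_c = M/A = 4851.9375/491.8750 = 9.8642 mm
θ = 37° = 0.645772 rad
V = θ·R_c·A = 0.645772·9.8642·491.8750 = 3133.245 mm³

Volume = 3133.245 mm³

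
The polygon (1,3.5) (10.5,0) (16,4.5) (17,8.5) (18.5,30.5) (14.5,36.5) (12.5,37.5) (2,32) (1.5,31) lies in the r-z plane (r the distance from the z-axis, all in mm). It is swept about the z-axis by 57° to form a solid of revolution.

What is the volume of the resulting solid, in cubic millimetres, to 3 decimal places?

Profile (r,z), 9 vertices: (1,3.5) (10.5,0) (16,4.5) (17,8.5) (18.5,30.5) (14.5,36.5) (12.5,37.5) (2,32) (1.5,31)
edge 0: (1,3.5)→(10.5,0)  cross = 1·0 − 10.5·3.5 = -36.7500; (r_i+r_j)·cross = 11.5·-36.7500 = -422.6250
edge 1: (10.5,0)→(16,4.5)  cross = 10.5·4.5 − 16·0 = 47.2500; (r_i+r_j)·cross = 26.5·47.2500 = 1252.1250
edge 2: (16,4.5)→(17,8.5)  cross = 16·8.5 − 17·4.5 = 59.5000; (r_i+r_j)·cross = 33·59.5000 = 1963.5000
edge 3: (17,8.5)→(18.5,30.5)  cross = 17·30.5 − 18.5·8.5 = 361.2500; (r_i+r_j)·cross = 35.5·361.2500 = 12824.3750
edge 4: (18.5,30.5)→(14.5,36.5)  cross = 18.5·36.5 − 14.5·30.5 = 233.0000; (r_i+r_j)·cross = 33·233.0000 = 7689.0000
edge 5: (14.5,36.5)→(12.5,37.5)  cross = 14.5·37.5 − 12.5·36.5 = 87.5000; (r_i+r_j)·cross = 27·87.5000 = 2362.5000
edge 6: (12.5,37.5)→(2,32)  cross = 12.5·32 − 2·37.5 = 325.0000; (r_i+r_j)·cross = 14.5·325.0000 = 4712.5000
edge 7: (2,32)→(1.5,31)  cross = 2·31 − 1.5·32 = 14.0000; (r_i+r_j)·cross = 3.5·14.0000 = 49.0000
edge 8: (1.5,31)→(1,3.5)  cross = 1.5·3.5 − 1·31 = -25.7500; (r_i+r_j)·cross = 2.5·-25.7500 = -64.3750
Σcross = 1065.0000 → A = |Σcross|/2 = 532.5000 mm²
Σ(r_i+r_j)·cross = 30366.0000 → first moment M = |Σ|/6 = 5061.0000
R_c = M/A = 5061.0000/532.5000 = 9.5042 mm
θ = 57° = 0.994838 rad
V = θ·R_c·A = 0.994838·9.5042·532.5000 = 5034.873 mm³

Volume = 5034.873 mm³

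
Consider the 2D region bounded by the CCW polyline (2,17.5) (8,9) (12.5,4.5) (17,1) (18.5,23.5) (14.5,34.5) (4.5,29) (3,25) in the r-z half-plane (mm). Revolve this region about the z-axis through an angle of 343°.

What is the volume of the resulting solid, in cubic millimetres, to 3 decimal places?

Volume = 23856.370 mm³

Profile (r,z), 8 vertices: (2,17.5) (8,9) (12.5,4.5) (17,1) (18.5,23.5) (14.5,34.5) (4.5,29) (3,25)
edge 0: (2,17.5)→(8,9)  cross = 2·9 − 8·17.5 = -122.0000; (r_i+r_j)·cross = 10·-122.0000 = -1220.0000
edge 1: (8,9)→(12.5,4.5)  cross = 8·4.5 − 12.5·9 = -76.5000; (r_i+r_j)·cross = 20.5·-76.5000 = -1568.2500
edge 2: (12.5,4.5)→(17,1)  cross = 12.5·1 − 17·4.5 = -64.0000; (r_i+r_j)·cross = 29.5·-64.0000 = -1888.0000
edge 3: (17,1)→(18.5,23.5)  cross = 17·23.5 − 18.5·1 = 381.0000; (r_i+r_j)·cross = 35.5·381.0000 = 13525.5000
edge 4: (18.5,23.5)→(14.5,34.5)  cross = 18.5·34.5 − 14.5·23.5 = 297.5000; (r_i+r_j)·cross = 33·297.5000 = 9817.5000
edge 5: (14.5,34.5)→(4.5,29)  cross = 14.5·29 − 4.5·34.5 = 265.2500; (r_i+r_j)·cross = 19·265.2500 = 5039.7500
edge 6: (4.5,29)→(3,25)  cross = 4.5·25 − 3·29 = 25.5000; (r_i+r_j)·cross = 7.5·25.5000 = 191.2500
edge 7: (3,25)→(2,17.5)  cross = 3·17.5 − 2·25 = 2.5000; (r_i+r_j)·cross = 5·2.5000 = 12.5000
Σcross = 709.2500 → A = |Σcross|/2 = 354.6250 mm²
Σ(r_i+r_j)·cross = 23910.2500 → first moment M = |Σ|/6 = 3985.0417
R_c = M/A = 3985.0417/354.6250 = 11.2373 mm
θ = 343° = 5.986479 rad
V = θ·R_c·A = 5.986479·11.2373·354.6250 = 23856.370 mm³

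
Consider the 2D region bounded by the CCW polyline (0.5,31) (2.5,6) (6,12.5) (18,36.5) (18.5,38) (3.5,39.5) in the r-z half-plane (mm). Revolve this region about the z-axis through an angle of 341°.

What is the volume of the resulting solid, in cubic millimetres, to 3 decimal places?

Profile (r,z), 6 vertices: (0.5,31) (2.5,6) (6,12.5) (18,36.5) (18.5,38) (3.5,39.5)
edge 0: (0.5,31)→(2.5,6)  cross = 0.5·6 − 2.5·31 = -74.5000; (r_i+r_j)·cross = 3·-74.5000 = -223.5000
edge 1: (2.5,6)→(6,12.5)  cross = 2.5·12.5 − 6·6 = -4.7500; (r_i+r_j)·cross = 8.5·-4.7500 = -40.3750
edge 2: (6,12.5)→(18,36.5)  cross = 6·36.5 − 18·12.5 = -6.0000; (r_i+r_j)·cross = 24·-6.0000 = -144.0000
edge 3: (18,36.5)→(18.5,38)  cross = 18·38 − 18.5·36.5 = 8.7500; (r_i+r_j)·cross = 36.5·8.7500 = 319.3750
edge 4: (18.5,38)→(3.5,39.5)  cross = 18.5·39.5 − 3.5·38 = 597.7500; (r_i+r_j)·cross = 22·597.7500 = 13150.5000
edge 5: (3.5,39.5)→(0.5,31)  cross = 3.5·31 − 0.5·39.5 = 88.7500; (r_i+r_j)·cross = 4·88.7500 = 355.0000
Σcross = 610.0000 → A = |Σcross|/2 = 305.0000 mm²
Σ(r_i+r_j)·cross = 13417.0000 → first moment M = |Σ|/6 = 2236.1667
R_c = M/A = 2236.1667/305.0000 = 7.3317 mm
θ = 341° = 5.951573 rad
V = θ·R_c·A = 5.951573·7.3317·305.0000 = 13308.709 mm³

Volume = 13308.709 mm³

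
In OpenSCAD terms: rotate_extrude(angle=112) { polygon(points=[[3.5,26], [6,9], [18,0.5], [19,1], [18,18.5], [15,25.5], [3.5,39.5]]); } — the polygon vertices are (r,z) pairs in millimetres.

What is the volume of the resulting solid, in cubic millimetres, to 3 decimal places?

Profile (r,z), 7 vertices: (3.5,26) (6,9) (18,0.5) (19,1) (18,18.5) (15,25.5) (3.5,39.5)
edge 0: (3.5,26)→(6,9)  cross = 3.5·9 − 6·26 = -124.5000; (r_i+r_j)·cross = 9.5·-124.5000 = -1182.7500
edge 1: (6,9)→(18,0.5)  cross = 6·0.5 − 18·9 = -159.0000; (r_i+r_j)·cross = 24·-159.0000 = -3816.0000
edge 2: (18,0.5)→(19,1)  cross = 18·1 − 19·0.5 = 8.5000; (r_i+r_j)·cross = 37·8.5000 = 314.5000
edge 3: (19,1)→(18,18.5)  cross = 19·18.5 − 18·1 = 333.5000; (r_i+r_j)·cross = 37·333.5000 = 12339.5000
edge 4: (18,18.5)→(15,25.5)  cross = 18·25.5 − 15·18.5 = 181.5000; (r_i+r_j)·cross = 33·181.5000 = 5989.5000
edge 5: (15,25.5)→(3.5,39.5)  cross = 15·39.5 − 3.5·25.5 = 503.2500; (r_i+r_j)·cross = 18.5·503.2500 = 9310.1250
edge 6: (3.5,39.5)→(3.5,26)  cross = 3.5·26 − 3.5·39.5 = -47.2500; (r_i+r_j)·cross = 7·-47.2500 = -330.7500
Σcross = 696.0000 → A = |Σcross|/2 = 348.0000 mm²
Σ(r_i+r_j)·cross = 22624.1250 → first moment M = |Σ|/6 = 3770.6875
R_c = M/A = 3770.6875/348.0000 = 10.8353 mm
θ = 112° = 1.954769 rad
V = θ·R_c·A = 1.954769·10.8353·348.0000 = 7370.822 mm³

Volume = 7370.822 mm³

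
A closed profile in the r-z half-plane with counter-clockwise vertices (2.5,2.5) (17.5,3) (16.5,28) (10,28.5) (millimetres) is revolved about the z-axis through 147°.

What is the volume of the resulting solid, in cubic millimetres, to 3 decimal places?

Volume = 8002.854 mm³

Profile (r,z), 4 vertices: (2.5,2.5) (17.5,3) (16.5,28) (10,28.5)
edge 0: (2.5,2.5)→(17.5,3)  cross = 2.5·3 − 17.5·2.5 = -36.2500; (r_i+r_j)·cross = 20·-36.2500 = -725.0000
edge 1: (17.5,3)→(16.5,28)  cross = 17.5·28 − 16.5·3 = 440.5000; (r_i+r_j)·cross = 34·440.5000 = 14977.0000
edge 2: (16.5,28)→(10,28.5)  cross = 16.5·28.5 − 10·28 = 190.2500; (r_i+r_j)·cross = 26.5·190.2500 = 5041.6250
edge 3: (10,28.5)→(2.5,2.5)  cross = 10·2.5 − 2.5·28.5 = -46.2500; (r_i+r_j)·cross = 12.5·-46.2500 = -578.1250
Σcross = 548.2500 → A = |Σcross|/2 = 274.1250 mm²
Σ(r_i+r_j)·cross = 18715.5000 → first moment M = |Σ|/6 = 3119.2500
R_c = M/A = 3119.2500/274.1250 = 11.3789 mm
θ = 147° = 2.565634 rad
V = θ·R_c·A = 2.565634·11.3789·274.1250 = 8002.854 mm³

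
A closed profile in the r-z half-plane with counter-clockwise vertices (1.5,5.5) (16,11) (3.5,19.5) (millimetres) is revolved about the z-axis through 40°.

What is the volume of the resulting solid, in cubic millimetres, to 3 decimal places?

Profile (r,z), 3 vertices: (1.5,5.5) (16,11) (3.5,19.5)
edge 0: (1.5,5.5)→(16,11)  cross = 1.5·11 − 16·5.5 = -71.5000; (r_i+r_j)·cross = 17.5·-71.5000 = -1251.2500
edge 1: (16,11)→(3.5,19.5)  cross = 16·19.5 − 3.5·11 = 273.5000; (r_i+r_j)·cross = 19.5·273.5000 = 5333.2500
edge 2: (3.5,19.5)→(1.5,5.5)  cross = 3.5·5.5 − 1.5·19.5 = -10.0000; (r_i+r_j)·cross = 5·-10.0000 = -50.0000
Σcross = 192.0000 → A = |Σcross|/2 = 96.0000 mm²
Σ(r_i+r_j)·cross = 4032.0000 → first moment M = |Σ|/6 = 672.0000
R_c = M/A = 672.0000/96.0000 = 7.0000 mm
θ = 40° = 0.698132 rad
V = θ·R_c·A = 0.698132·7.0000·96.0000 = 469.145 mm³

Volume = 469.145 mm³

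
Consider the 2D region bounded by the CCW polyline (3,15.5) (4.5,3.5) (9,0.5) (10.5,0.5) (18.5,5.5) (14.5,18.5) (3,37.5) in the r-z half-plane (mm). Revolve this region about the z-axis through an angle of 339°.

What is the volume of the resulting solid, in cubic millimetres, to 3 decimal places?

Volume = 17122.339 mm³

Profile (r,z), 7 vertices: (3,15.5) (4.5,3.5) (9,0.5) (10.5,0.5) (18.5,5.5) (14.5,18.5) (3,37.5)
edge 0: (3,15.5)→(4.5,3.5)  cross = 3·3.5 − 4.5·15.5 = -59.2500; (r_i+r_j)·cross = 7.5·-59.2500 = -444.3750
edge 1: (4.5,3.5)→(9,0.5)  cross = 4.5·0.5 − 9·3.5 = -29.2500; (r_i+r_j)·cross = 13.5·-29.2500 = -394.8750
edge 2: (9,0.5)→(10.5,0.5)  cross = 9·0.5 − 10.5·0.5 = -0.7500; (r_i+r_j)·cross = 19.5·-0.7500 = -14.6250
edge 3: (10.5,0.5)→(18.5,5.5)  cross = 10.5·5.5 − 18.5·0.5 = 48.5000; (r_i+r_j)·cross = 29·48.5000 = 1406.5000
edge 4: (18.5,5.5)→(14.5,18.5)  cross = 18.5·18.5 − 14.5·5.5 = 262.5000; (r_i+r_j)·cross = 33·262.5000 = 8662.5000
edge 5: (14.5,18.5)→(3,37.5)  cross = 14.5·37.5 − 3·18.5 = 488.2500; (r_i+r_j)·cross = 17.5·488.2500 = 8544.3750
edge 6: (3,37.5)→(3,15.5)  cross = 3·15.5 − 3·37.5 = -66.0000; (r_i+r_j)·cross = 6·-66.0000 = -396.0000
Σcross = 644.0000 → A = |Σcross|/2 = 322.0000 mm²
Σ(r_i+r_j)·cross = 17363.5000 → first moment M = |Σ|/6 = 2893.9167
R_c = M/A = 2893.9167/322.0000 = 8.9873 mm
θ = 339° = 5.916666 rad
V = θ·R_c·A = 5.916666·8.9873·322.0000 = 17122.339 mm³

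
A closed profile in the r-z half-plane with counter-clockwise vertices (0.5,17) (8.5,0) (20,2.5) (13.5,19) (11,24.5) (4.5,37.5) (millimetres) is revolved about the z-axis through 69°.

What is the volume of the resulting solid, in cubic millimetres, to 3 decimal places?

Profile (r,z), 6 vertices: (0.5,17) (8.5,0) (20,2.5) (13.5,19) (11,24.5) (4.5,37.5)
edge 0: (0.5,17)→(8.5,0)  cross = 0.5·0 − 8.5·17 = -144.5000; (r_i+r_j)·cross = 9·-144.5000 = -1300.5000
edge 1: (8.5,0)→(20,2.5)  cross = 8.5·2.5 − 20·0 = 21.2500; (r_i+r_j)·cross = 28.5·21.2500 = 605.6250
edge 2: (20,2.5)→(13.5,19)  cross = 20·19 − 13.5·2.5 = 346.2500; (r_i+r_j)·cross = 33.5·346.2500 = 11599.3750
edge 3: (13.5,19)→(11,24.5)  cross = 13.5·24.5 − 11·19 = 121.7500; (r_i+r_j)·cross = 24.5·121.7500 = 2982.8750
edge 4: (11,24.5)→(4.5,37.5)  cross = 11·37.5 − 4.5·24.5 = 302.2500; (r_i+r_j)·cross = 15.5·302.2500 = 4684.8750
edge 5: (4.5,37.5)→(0.5,17)  cross = 4.5·17 − 0.5·37.5 = 57.7500; (r_i+r_j)·cross = 5·57.7500 = 288.7500
Σcross = 704.7500 → A = |Σcross|/2 = 352.3750 mm²
Σ(r_i+r_j)·cross = 18861.0000 → first moment M = |Σ|/6 = 3143.5000
R_c = M/A = 3143.5000/352.3750 = 8.9209 mm
θ = 69° = 1.204277 rad
V = θ·R_c·A = 1.204277·8.9209·352.3750 = 3785.645 mm³

Volume = 3785.645 mm³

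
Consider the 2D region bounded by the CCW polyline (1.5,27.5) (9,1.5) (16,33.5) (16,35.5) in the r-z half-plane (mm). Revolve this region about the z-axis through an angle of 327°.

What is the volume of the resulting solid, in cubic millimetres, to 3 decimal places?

Volume = 11561.414 mm³

Profile (r,z), 4 vertices: (1.5,27.5) (9,1.5) (16,33.5) (16,35.5)
edge 0: (1.5,27.5)→(9,1.5)  cross = 1.5·1.5 − 9·27.5 = -245.2500; (r_i+r_j)·cross = 10.5·-245.2500 = -2575.1250
edge 1: (9,1.5)→(16,33.5)  cross = 9·33.5 − 16·1.5 = 277.5000; (r_i+r_j)·cross = 25·277.5000 = 6937.5000
edge 2: (16,33.5)→(16,35.5)  cross = 16·35.5 − 16·33.5 = 32.0000; (r_i+r_j)·cross = 32·32.0000 = 1024.0000
edge 3: (16,35.5)→(1.5,27.5)  cross = 16·27.5 − 1.5·35.5 = 386.7500; (r_i+r_j)·cross = 17.5·386.7500 = 6768.1250
Σcross = 451.0000 → A = |Σcross|/2 = 225.5000 mm²
Σ(r_i+r_j)·cross = 12154.5000 → first moment M = |Σ|/6 = 2025.7500
R_c = M/A = 2025.7500/225.5000 = 8.9834 mm
θ = 327° = 5.707227 rad
V = θ·R_c·A = 5.707227·8.9834·225.5000 = 11561.414 mm³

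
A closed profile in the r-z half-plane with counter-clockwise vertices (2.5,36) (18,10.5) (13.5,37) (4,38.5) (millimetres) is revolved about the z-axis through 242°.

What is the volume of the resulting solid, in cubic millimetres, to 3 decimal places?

Profile (r,z), 4 vertices: (2.5,36) (18,10.5) (13.5,37) (4,38.5)
edge 0: (2.5,36)→(18,10.5)  cross = 2.5·10.5 − 18·36 = -621.7500; (r_i+r_j)·cross = 20.5·-621.7500 = -12745.8750
edge 1: (18,10.5)→(13.5,37)  cross = 18·37 − 13.5·10.5 = 524.2500; (r_i+r_j)·cross = 31.5·524.2500 = 16513.8750
edge 2: (13.5,37)→(4,38.5)  cross = 13.5·38.5 − 4·37 = 371.7500; (r_i+r_j)·cross = 17.5·371.7500 = 6505.6250
edge 3: (4,38.5)→(2.5,36)  cross = 4·36 − 2.5·38.5 = 47.7500; (r_i+r_j)·cross = 6.5·47.7500 = 310.3750
Σcross = 322.0000 → A = |Σcross|/2 = 161.0000 mm²
Σ(r_i+r_j)·cross = 10584.0000 → first moment M = |Σ|/6 = 1764.0000
R_c = M/A = 1764.0000/161.0000 = 10.9565 mm
θ = 242° = 4.223697 rad
V = θ·R_c·A = 4.223697·10.9565·161.0000 = 7450.601 mm³

Volume = 7450.601 mm³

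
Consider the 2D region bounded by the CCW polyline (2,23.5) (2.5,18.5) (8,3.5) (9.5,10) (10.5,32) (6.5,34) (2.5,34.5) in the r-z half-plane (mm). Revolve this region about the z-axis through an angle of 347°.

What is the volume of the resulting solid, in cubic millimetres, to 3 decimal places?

Volume = 7043.721 mm³

Profile (r,z), 7 vertices: (2,23.5) (2.5,18.5) (8,3.5) (9.5,10) (10.5,32) (6.5,34) (2.5,34.5)
edge 0: (2,23.5)→(2.5,18.5)  cross = 2·18.5 − 2.5·23.5 = -21.7500; (r_i+r_j)·cross = 4.5·-21.7500 = -97.8750
edge 1: (2.5,18.5)→(8,3.5)  cross = 2.5·3.5 − 8·18.5 = -139.2500; (r_i+r_j)·cross = 10.5·-139.2500 = -1462.1250
edge 2: (8,3.5)→(9.5,10)  cross = 8·10 − 9.5·3.5 = 46.7500; (r_i+r_j)·cross = 17.5·46.7500 = 818.1250
edge 3: (9.5,10)→(10.5,32)  cross = 9.5·32 − 10.5·10 = 199.0000; (r_i+r_j)·cross = 20·199.0000 = 3980.0000
edge 4: (10.5,32)→(6.5,34)  cross = 10.5·34 − 6.5·32 = 149.0000; (r_i+r_j)·cross = 17·149.0000 = 2533.0000
edge 5: (6.5,34)→(2.5,34.5)  cross = 6.5·34.5 − 2.5·34 = 139.2500; (r_i+r_j)·cross = 9·139.2500 = 1253.2500
edge 6: (2.5,34.5)→(2,23.5)  cross = 2.5·23.5 − 2·34.5 = -10.2500; (r_i+r_j)·cross = 4.5·-10.2500 = -46.1250
Σcross = 362.7500 → A = |Σcross|/2 = 181.3750 mm²
Σ(r_i+r_j)·cross = 6978.2500 → first moment M = |Σ|/6 = 1163.0417
R_c = M/A = 1163.0417/181.3750 = 6.4124 mm
θ = 347° = 6.056293 rad
V = θ·R_c·A = 6.056293·6.4124·181.3750 = 7043.721 mm³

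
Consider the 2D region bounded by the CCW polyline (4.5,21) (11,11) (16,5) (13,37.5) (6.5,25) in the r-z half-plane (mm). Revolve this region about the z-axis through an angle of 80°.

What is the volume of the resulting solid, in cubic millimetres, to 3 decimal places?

Volume = 2625.702 mm³

Profile (r,z), 5 vertices: (4.5,21) (11,11) (16,5) (13,37.5) (6.5,25)
edge 0: (4.5,21)→(11,11)  cross = 4.5·11 − 11·21 = -181.5000; (r_i+r_j)·cross = 15.5·-181.5000 = -2813.2500
edge 1: (11,11)→(16,5)  cross = 11·5 − 16·11 = -121.0000; (r_i+r_j)·cross = 27·-121.0000 = -3267.0000
edge 2: (16,5)→(13,37.5)  cross = 16·37.5 − 13·5 = 535.0000; (r_i+r_j)·cross = 29·535.0000 = 15515.0000
edge 3: (13,37.5)→(6.5,25)  cross = 13·25 − 6.5·37.5 = 81.2500; (r_i+r_j)·cross = 19.5·81.2500 = 1584.3750
edge 4: (6.5,25)→(4.5,21)  cross = 6.5·21 − 4.5·25 = 24.0000; (r_i+r_j)·cross = 11·24.0000 = 264.0000
Σcross = 337.7500 → A = |Σcross|/2 = 168.8750 mm²
Σ(r_i+r_j)·cross = 11283.1250 → first moment M = |Σ|/6 = 1880.5208
R_c = M/A = 1880.5208/168.8750 = 11.1356 mm
θ = 80° = 1.396263 rad
V = θ·R_c·A = 1.396263·11.1356·168.8750 = 2625.702 mm³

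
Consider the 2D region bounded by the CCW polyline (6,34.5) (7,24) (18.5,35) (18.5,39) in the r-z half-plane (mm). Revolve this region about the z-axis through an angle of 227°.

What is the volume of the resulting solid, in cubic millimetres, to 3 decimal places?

Volume = 4160.075 mm³

Profile (r,z), 4 vertices: (6,34.5) (7,24) (18.5,35) (18.5,39)
edge 0: (6,34.5)→(7,24)  cross = 6·24 − 7·34.5 = -97.5000; (r_i+r_j)·cross = 13·-97.5000 = -1267.5000
edge 1: (7,24)→(18.5,35)  cross = 7·35 − 18.5·24 = -199.0000; (r_i+r_j)·cross = 25.5·-199.0000 = -5074.5000
edge 2: (18.5,35)→(18.5,39)  cross = 18.5·39 − 18.5·35 = 74.0000; (r_i+r_j)·cross = 37·74.0000 = 2738.0000
edge 3: (18.5,39)→(6,34.5)  cross = 18.5·34.5 − 6·39 = 404.2500; (r_i+r_j)·cross = 24.5·404.2500 = 9904.1250
Σcross = 181.7500 → A = |Σcross|/2 = 90.8750 mm²
Σ(r_i+r_j)·cross = 6300.1250 → first moment M = |Σ|/6 = 1050.0208
R_c = M/A = 1050.0208/90.8750 = 11.5546 mm
θ = 227° = 3.961897 rad
V = θ·R_c·A = 3.961897·11.5546·90.8750 = 4160.075 mm³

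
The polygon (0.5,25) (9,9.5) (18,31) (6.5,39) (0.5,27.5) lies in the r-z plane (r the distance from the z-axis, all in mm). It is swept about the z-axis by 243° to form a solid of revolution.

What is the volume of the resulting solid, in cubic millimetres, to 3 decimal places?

Volume = 10036.947 mm³

Profile (r,z), 5 vertices: (0.5,25) (9,9.5) (18,31) (6.5,39) (0.5,27.5)
edge 0: (0.5,25)→(9,9.5)  cross = 0.5·9.5 − 9·25 = -220.2500; (r_i+r_j)·cross = 9.5·-220.2500 = -2092.3750
edge 1: (9,9.5)→(18,31)  cross = 9·31 − 18·9.5 = 108.0000; (r_i+r_j)·cross = 27·108.0000 = 2916.0000
edge 2: (18,31)→(6.5,39)  cross = 18·39 − 6.5·31 = 500.5000; (r_i+r_j)·cross = 24.5·500.5000 = 12262.2500
edge 3: (6.5,39)→(0.5,27.5)  cross = 6.5·27.5 − 0.5·39 = 159.2500; (r_i+r_j)·cross = 7·159.2500 = 1114.7500
edge 4: (0.5,27.5)→(0.5,25)  cross = 0.5·25 − 0.5·27.5 = -1.2500; (r_i+r_j)·cross = 1·-1.2500 = -1.2500
Σcross = 546.2500 → A = |Σcross|/2 = 273.1250 mm²
Σ(r_i+r_j)·cross = 14199.3750 → first moment M = |Σ|/6 = 2366.5625
R_c = M/A = 2366.5625/273.1250 = 8.6648 mm
θ = 243° = 4.241150 rad
V = θ·R_c·A = 4.241150·8.6648·273.1250 = 10036.947 mm³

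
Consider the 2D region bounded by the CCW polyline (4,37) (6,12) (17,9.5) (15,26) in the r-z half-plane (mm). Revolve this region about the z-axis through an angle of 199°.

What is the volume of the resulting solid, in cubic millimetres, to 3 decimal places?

Volume = 7543.802 mm³

Profile (r,z), 4 vertices: (4,37) (6,12) (17,9.5) (15,26)
edge 0: (4,37)→(6,12)  cross = 4·12 − 6·37 = -174.0000; (r_i+r_j)·cross = 10·-174.0000 = -1740.0000
edge 1: (6,12)→(17,9.5)  cross = 6·9.5 − 17·12 = -147.0000; (r_i+r_j)·cross = 23·-147.0000 = -3381.0000
edge 2: (17,9.5)→(15,26)  cross = 17·26 − 15·9.5 = 299.5000; (r_i+r_j)·cross = 32·299.5000 = 9584.0000
edge 3: (15,26)→(4,37)  cross = 15·37 − 4·26 = 451.0000; (r_i+r_j)·cross = 19·451.0000 = 8569.0000
Σcross = 429.5000 → A = |Σcross|/2 = 214.7500 mm²
Σ(r_i+r_j)·cross = 13032.0000 → first moment M = |Σ|/6 = 2172.0000
R_c = M/A = 2172.0000/214.7500 = 10.1141 mm
θ = 199° = 3.473205 rad
V = θ·R_c·A = 3.473205·10.1141·214.7500 = 7543.802 mm³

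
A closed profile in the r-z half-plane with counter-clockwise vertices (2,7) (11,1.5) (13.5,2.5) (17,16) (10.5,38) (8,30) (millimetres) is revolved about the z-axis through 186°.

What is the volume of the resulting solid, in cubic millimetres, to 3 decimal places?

Volume = 9639.316 mm³

Profile (r,z), 6 vertices: (2,7) (11,1.5) (13.5,2.5) (17,16) (10.5,38) (8,30)
edge 0: (2,7)→(11,1.5)  cross = 2·1.5 − 11·7 = -74.0000; (r_i+r_j)·cross = 13·-74.0000 = -962.0000
edge 1: (11,1.5)→(13.5,2.5)  cross = 11·2.5 − 13.5·1.5 = 7.2500; (r_i+r_j)·cross = 24.5·7.2500 = 177.6250
edge 2: (13.5,2.5)→(17,16)  cross = 13.5·16 − 17·2.5 = 173.5000; (r_i+r_j)·cross = 30.5·173.5000 = 5291.7500
edge 3: (17,16)→(10.5,38)  cross = 17·38 − 10.5·16 = 478.0000; (r_i+r_j)·cross = 27.5·478.0000 = 13145.0000
edge 4: (10.5,38)→(8,30)  cross = 10.5·30 − 8·38 = 11.0000; (r_i+r_j)·cross = 18.5·11.0000 = 203.5000
edge 5: (8,30)→(2,7)  cross = 8·7 − 2·30 = -4.0000; (r_i+r_j)·cross = 10·-4.0000 = -40.0000
Σcross = 591.7500 → A = |Σcross|/2 = 295.8750 mm²
Σ(r_i+r_j)·cross = 17815.8750 → first moment M = |Σ|/6 = 2969.3125
R_c = M/A = 2969.3125/295.8750 = 10.0357 mm
θ = 186° = 3.246312 rad
V = θ·R_c·A = 3.246312·10.0357·295.8750 = 9639.316 mm³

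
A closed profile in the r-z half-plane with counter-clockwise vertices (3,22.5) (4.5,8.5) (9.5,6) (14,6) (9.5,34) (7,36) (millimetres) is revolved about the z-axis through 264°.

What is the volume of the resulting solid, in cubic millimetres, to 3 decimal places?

Volume = 7758.067 mm³

Profile (r,z), 6 vertices: (3,22.5) (4.5,8.5) (9.5,6) (14,6) (9.5,34) (7,36)
edge 0: (3,22.5)→(4.5,8.5)  cross = 3·8.5 − 4.5·22.5 = -75.7500; (r_i+r_j)·cross = 7.5·-75.7500 = -568.1250
edge 1: (4.5,8.5)→(9.5,6)  cross = 4.5·6 − 9.5·8.5 = -53.7500; (r_i+r_j)·cross = 14·-53.7500 = -752.5000
edge 2: (9.5,6)→(14,6)  cross = 9.5·6 − 14·6 = -27.0000; (r_i+r_j)·cross = 23.5·-27.0000 = -634.5000
edge 3: (14,6)→(9.5,34)  cross = 14·34 − 9.5·6 = 419.0000; (r_i+r_j)·cross = 23.5·419.0000 = 9846.5000
edge 4: (9.5,34)→(7,36)  cross = 9.5·36 − 7·34 = 104.0000; (r_i+r_j)·cross = 16.5·104.0000 = 1716.0000
edge 5: (7,36)→(3,22.5)  cross = 7·22.5 − 3·36 = 49.5000; (r_i+r_j)·cross = 10·49.5000 = 495.0000
Σcross = 416.0000 → A = |Σcross|/2 = 208.0000 mm²
Σ(r_i+r_j)·cross = 10102.3750 → first moment M = |Σ|/6 = 1683.7292
R_c = M/A = 1683.7292/208.0000 = 8.0949 mm
θ = 264° = 4.607669 rad
V = θ·R_c·A = 4.607669·8.0949·208.0000 = 7758.067 mm³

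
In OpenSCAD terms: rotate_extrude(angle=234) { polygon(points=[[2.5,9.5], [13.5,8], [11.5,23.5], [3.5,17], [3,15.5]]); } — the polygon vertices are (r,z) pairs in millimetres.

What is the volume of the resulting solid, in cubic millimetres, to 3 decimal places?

Volume = 3786.444 mm³

Profile (r,z), 5 vertices: (2.5,9.5) (13.5,8) (11.5,23.5) (3.5,17) (3,15.5)
edge 0: (2.5,9.5)→(13.5,8)  cross = 2.5·8 − 13.5·9.5 = -108.2500; (r_i+r_j)·cross = 16·-108.2500 = -1732.0000
edge 1: (13.5,8)→(11.5,23.5)  cross = 13.5·23.5 − 11.5·8 = 225.2500; (r_i+r_j)·cross = 25·225.2500 = 5631.2500
edge 2: (11.5,23.5)→(3.5,17)  cross = 11.5·17 − 3.5·23.5 = 113.2500; (r_i+r_j)·cross = 15·113.2500 = 1698.7500
edge 3: (3.5,17)→(3,15.5)  cross = 3.5·15.5 − 3·17 = 3.2500; (r_i+r_j)·cross = 6.5·3.2500 = 21.1250
edge 4: (3,15.5)→(2.5,9.5)  cross = 3·9.5 − 2.5·15.5 = -10.2500; (r_i+r_j)·cross = 5.5·-10.2500 = -56.3750
Σcross = 223.2500 → A = |Σcross|/2 = 111.6250 mm²
Σ(r_i+r_j)·cross = 5562.7500 → first moment M = |Σ|/6 = 927.1250
R_c = M/A = 927.1250/111.6250 = 8.3057 mm
θ = 234° = 4.084070 rad
V = θ·R_c·A = 4.084070·8.3057·111.6250 = 3786.444 mm³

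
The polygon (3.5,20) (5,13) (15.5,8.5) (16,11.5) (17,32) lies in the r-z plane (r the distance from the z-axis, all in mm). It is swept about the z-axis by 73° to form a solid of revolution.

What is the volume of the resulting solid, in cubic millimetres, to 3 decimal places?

Profile (r,z), 5 vertices: (3.5,20) (5,13) (15.5,8.5) (16,11.5) (17,32)
edge 0: (3.5,20)→(5,13)  cross = 3.5·13 − 5·20 = -54.5000; (r_i+r_j)·cross = 8.5·-54.5000 = -463.2500
edge 1: (5,13)→(15.5,8.5)  cross = 5·8.5 − 15.5·13 = -159.0000; (r_i+r_j)·cross = 20.5·-159.0000 = -3259.5000
edge 2: (15.5,8.5)→(16,11.5)  cross = 15.5·11.5 − 16·8.5 = 42.2500; (r_i+r_j)·cross = 31.5·42.2500 = 1330.8750
edge 3: (16,11.5)→(17,32)  cross = 16·32 − 17·11.5 = 316.5000; (r_i+r_j)·cross = 33·316.5000 = 10444.5000
edge 4: (17,32)→(3.5,20)  cross = 17·20 − 3.5·32 = 228.0000; (r_i+r_j)·cross = 20.5·228.0000 = 4674.0000
Σcross = 373.2500 → A = |Σcross|/2 = 186.6250 mm²
Σ(r_i+r_j)·cross = 12726.6250 → first moment M = |Σ|/6 = 2121.1042
R_c = M/A = 2121.1042/186.6250 = 11.3656 mm
θ = 73° = 1.274090 rad
V = θ·R_c·A = 1.274090·11.3656·186.6250 = 2702.478 mm³

Volume = 2702.478 mm³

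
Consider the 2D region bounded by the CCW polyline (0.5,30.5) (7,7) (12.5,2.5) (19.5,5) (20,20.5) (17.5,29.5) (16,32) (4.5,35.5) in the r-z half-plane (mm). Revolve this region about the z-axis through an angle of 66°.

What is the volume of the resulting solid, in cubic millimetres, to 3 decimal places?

Volume = 5807.487 mm³

Profile (r,z), 8 vertices: (0.5,30.5) (7,7) (12.5,2.5) (19.5,5) (20,20.5) (17.5,29.5) (16,32) (4.5,35.5)
edge 0: (0.5,30.5)→(7,7)  cross = 0.5·7 − 7·30.5 = -210.0000; (r_i+r_j)·cross = 7.5·-210.0000 = -1575.0000
edge 1: (7,7)→(12.5,2.5)  cross = 7·2.5 − 12.5·7 = -70.0000; (r_i+r_j)·cross = 19.5·-70.0000 = -1365.0000
edge 2: (12.5,2.5)→(19.5,5)  cross = 12.5·5 − 19.5·2.5 = 13.7500; (r_i+r_j)·cross = 32·13.7500 = 440.0000
edge 3: (19.5,5)→(20,20.5)  cross = 19.5·20.5 − 20·5 = 299.7500; (r_i+r_j)·cross = 39.5·299.7500 = 11840.1250
edge 4: (20,20.5)→(17.5,29.5)  cross = 20·29.5 − 17.5·20.5 = 231.2500; (r_i+r_j)·cross = 37.5·231.2500 = 8671.8750
edge 5: (17.5,29.5)→(16,32)  cross = 17.5·32 − 16·29.5 = 88.0000; (r_i+r_j)·cross = 33.5·88.0000 = 2948.0000
edge 6: (16,32)→(4.5,35.5)  cross = 16·35.5 − 4.5·32 = 424.0000; (r_i+r_j)·cross = 20.5·424.0000 = 8692.0000
edge 7: (4.5,35.5)→(0.5,30.5)  cross = 4.5·30.5 − 0.5·35.5 = 119.5000; (r_i+r_j)·cross = 5·119.5000 = 597.5000
Σcross = 896.2500 → A = |Σcross|/2 = 448.1250 mm²
Σ(r_i+r_j)·cross = 30249.5000 → first moment M = |Σ|/6 = 5041.5833
R_c = M/A = 5041.5833/448.1250 = 11.2504 mm
θ = 66° = 1.151917 rad
V = θ·R_c·A = 1.151917·11.2504·448.1250 = 5807.487 mm³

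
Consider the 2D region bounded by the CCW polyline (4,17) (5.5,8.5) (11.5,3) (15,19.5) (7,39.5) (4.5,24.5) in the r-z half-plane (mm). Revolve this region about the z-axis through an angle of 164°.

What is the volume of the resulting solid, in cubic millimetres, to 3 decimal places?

Profile (r,z), 6 vertices: (4,17) (5.5,8.5) (11.5,3) (15,19.5) (7,39.5) (4.5,24.5)
edge 0: (4,17)→(5.5,8.5)  cross = 4·8.5 − 5.5·17 = -59.5000; (r_i+r_j)·cross = 9.5·-59.5000 = -565.2500
edge 1: (5.5,8.5)→(11.5,3)  cross = 5.5·3 − 11.5·8.5 = -81.2500; (r_i+r_j)·cross = 17·-81.2500 = -1381.2500
edge 2: (11.5,3)→(15,19.5)  cross = 11.5·19.5 − 15·3 = 179.2500; (r_i+r_j)·cross = 26.5·179.2500 = 4750.1250
edge 3: (15,19.5)→(7,39.5)  cross = 15·39.5 − 7·19.5 = 456.0000; (r_i+r_j)·cross = 22·456.0000 = 10032.0000
edge 4: (7,39.5)→(4.5,24.5)  cross = 7·24.5 − 4.5·39.5 = -6.2500; (r_i+r_j)·cross = 11.5·-6.2500 = -71.8750
edge 5: (4.5,24.5)→(4,17)  cross = 4.5·17 − 4·24.5 = -21.5000; (r_i+r_j)·cross = 8.5·-21.5000 = -182.7500
Σcross = 466.7500 → A = |Σcross|/2 = 233.3750 mm²
Σ(r_i+r_j)·cross = 12581.0000 → first moment M = |Σ|/6 = 2096.8333
R_c = M/A = 2096.8333/233.3750 = 8.9848 mm
θ = 164° = 2.862340 rad
V = θ·R_c·A = 2.862340·8.9848·233.3750 = 6001.850 mm³

Volume = 6001.850 mm³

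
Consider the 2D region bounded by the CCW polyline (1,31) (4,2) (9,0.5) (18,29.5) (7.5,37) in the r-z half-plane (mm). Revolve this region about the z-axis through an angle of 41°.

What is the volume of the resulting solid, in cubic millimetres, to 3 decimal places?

Volume = 2279.183 mm³

Profile (r,z), 5 vertices: (1,31) (4,2) (9,0.5) (18,29.5) (7.5,37)
edge 0: (1,31)→(4,2)  cross = 1·2 − 4·31 = -122.0000; (r_i+r_j)·cross = 5·-122.0000 = -610.0000
edge 1: (4,2)→(9,0.5)  cross = 4·0.5 − 9·2 = -16.0000; (r_i+r_j)·cross = 13·-16.0000 = -208.0000
edge 2: (9,0.5)→(18,29.5)  cross = 9·29.5 − 18·0.5 = 256.5000; (r_i+r_j)·cross = 27·256.5000 = 6925.5000
edge 3: (18,29.5)→(7.5,37)  cross = 18·37 − 7.5·29.5 = 444.7500; (r_i+r_j)·cross = 25.5·444.7500 = 11341.1250
edge 4: (7.5,37)→(1,31)  cross = 7.5·31 − 1·37 = 195.5000; (r_i+r_j)·cross = 8.5·195.5000 = 1661.7500
Σcross = 758.7500 → A = |Σcross|/2 = 379.3750 mm²
Σ(r_i+r_j)·cross = 19110.3750 → first moment M = |Σ|/6 = 3185.0625
R_c = M/A = 3185.0625/379.3750 = 8.3956 mm
θ = 41° = 0.715585 rad
V = θ·R_c·A = 0.715585·8.3956·379.3750 = 2279.183 mm³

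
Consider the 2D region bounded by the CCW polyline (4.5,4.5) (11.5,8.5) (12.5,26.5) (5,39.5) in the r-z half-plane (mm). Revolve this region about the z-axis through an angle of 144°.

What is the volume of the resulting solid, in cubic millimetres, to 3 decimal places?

Volume = 3935.368 mm³

Profile (r,z), 4 vertices: (4.5,4.5) (11.5,8.5) (12.5,26.5) (5,39.5)
edge 0: (4.5,4.5)→(11.5,8.5)  cross = 4.5·8.5 − 11.5·4.5 = -13.5000; (r_i+r_j)·cross = 16·-13.5000 = -216.0000
edge 1: (11.5,8.5)→(12.5,26.5)  cross = 11.5·26.5 − 12.5·8.5 = 198.5000; (r_i+r_j)·cross = 24·198.5000 = 4764.0000
edge 2: (12.5,26.5)→(5,39.5)  cross = 12.5·39.5 − 5·26.5 = 361.2500; (r_i+r_j)·cross = 17.5·361.2500 = 6321.8750
edge 3: (5,39.5)→(4.5,4.5)  cross = 5·4.5 − 4.5·39.5 = -155.2500; (r_i+r_j)·cross = 9.5·-155.2500 = -1474.8750
Σcross = 391.0000 → A = |Σcross|/2 = 195.5000 mm²
Σ(r_i+r_j)·cross = 9395.0000 → first moment M = |Σ|/6 = 1565.8333
R_c = M/A = 1565.8333/195.5000 = 8.0094 mm
θ = 144° = 2.513274 rad
V = θ·R_c·A = 2.513274·8.0094·195.5000 = 3935.368 mm³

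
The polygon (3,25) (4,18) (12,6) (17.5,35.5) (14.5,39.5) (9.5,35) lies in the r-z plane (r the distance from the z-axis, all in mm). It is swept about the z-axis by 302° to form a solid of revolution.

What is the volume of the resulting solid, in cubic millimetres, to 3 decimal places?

Volume = 14542.178 mm³

Profile (r,z), 6 vertices: (3,25) (4,18) (12,6) (17.5,35.5) (14.5,39.5) (9.5,35)
edge 0: (3,25)→(4,18)  cross = 3·18 − 4·25 = -46.0000; (r_i+r_j)·cross = 7·-46.0000 = -322.0000
edge 1: (4,18)→(12,6)  cross = 4·6 − 12·18 = -192.0000; (r_i+r_j)·cross = 16·-192.0000 = -3072.0000
edge 2: (12,6)→(17.5,35.5)  cross = 12·35.5 − 17.5·6 = 321.0000; (r_i+r_j)·cross = 29.5·321.0000 = 9469.5000
edge 3: (17.5,35.5)→(14.5,39.5)  cross = 17.5·39.5 − 14.5·35.5 = 176.5000; (r_i+r_j)·cross = 32·176.5000 = 5648.0000
edge 4: (14.5,39.5)→(9.5,35)  cross = 14.5·35 − 9.5·39.5 = 132.2500; (r_i+r_j)·cross = 24·132.2500 = 3174.0000
edge 5: (9.5,35)→(3,25)  cross = 9.5·25 − 3·35 = 132.5000; (r_i+r_j)·cross = 12.5·132.5000 = 1656.2500
Σcross = 524.2500 → A = |Σcross|/2 = 262.1250 mm²
Σ(r_i+r_j)·cross = 16553.7500 → first moment M = |Σ|/6 = 2758.9583
R_c = M/A = 2758.9583/262.1250 = 10.5254 mm
θ = 302° = 5.270894 rad
V = θ·R_c·A = 5.270894·10.5254·262.1250 = 14542.178 mm³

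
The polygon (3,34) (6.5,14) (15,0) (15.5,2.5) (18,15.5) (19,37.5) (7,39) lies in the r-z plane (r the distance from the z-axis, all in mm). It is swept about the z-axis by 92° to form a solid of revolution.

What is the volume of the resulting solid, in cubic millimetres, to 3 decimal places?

Profile (r,z), 7 vertices: (3,34) (6.5,14) (15,0) (15.5,2.5) (18,15.5) (19,37.5) (7,39)
edge 0: (3,34)→(6.5,14)  cross = 3·14 − 6.5·34 = -179.0000; (r_i+r_j)·cross = 9.5·-179.0000 = -1700.5000
edge 1: (6.5,14)→(15,0)  cross = 6.5·0 − 15·14 = -210.0000; (r_i+r_j)·cross = 21.5·-210.0000 = -4515.0000
edge 2: (15,0)→(15.5,2.5)  cross = 15·2.5 − 15.5·0 = 37.5000; (r_i+r_j)·cross = 30.5·37.5000 = 1143.7500
edge 3: (15.5,2.5)→(18,15.5)  cross = 15.5·15.5 − 18·2.5 = 195.2500; (r_i+r_j)·cross = 33.5·195.2500 = 6540.8750
edge 4: (18,15.5)→(19,37.5)  cross = 18·37.5 − 19·15.5 = 380.5000; (r_i+r_j)·cross = 37·380.5000 = 14078.5000
edge 5: (19,37.5)→(7,39)  cross = 19·39 − 7·37.5 = 478.5000; (r_i+r_j)·cross = 26·478.5000 = 12441.0000
edge 6: (7,39)→(3,34)  cross = 7·34 − 3·39 = 121.0000; (r_i+r_j)·cross = 10·121.0000 = 1210.0000
Σcross = 823.7500 → A = |Σcross|/2 = 411.8750 mm²
Σ(r_i+r_j)·cross = 29198.6250 → first moment M = |Σ|/6 = 4866.4375
R_c = M/A = 4866.4375/411.8750 = 11.8153 mm
θ = 92° = 1.605703 rad
V = θ·R_c·A = 1.605703·11.8153·411.8750 = 7814.053 mm³

Volume = 7814.053 mm³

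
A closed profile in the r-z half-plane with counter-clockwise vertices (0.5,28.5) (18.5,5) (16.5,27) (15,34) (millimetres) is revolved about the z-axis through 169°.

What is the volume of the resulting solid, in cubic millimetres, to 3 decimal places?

Profile (r,z), 4 vertices: (0.5,28.5) (18.5,5) (16.5,27) (15,34)
edge 0: (0.5,28.5)→(18.5,5)  cross = 0.5·5 − 18.5·28.5 = -524.7500; (r_i+r_j)·cross = 19·-524.7500 = -9970.2500
edge 1: (18.5,5)→(16.5,27)  cross = 18.5·27 − 16.5·5 = 417.0000; (r_i+r_j)·cross = 35·417.0000 = 14595.0000
edge 2: (16.5,27)→(15,34)  cross = 16.5·34 − 15·27 = 156.0000; (r_i+r_j)·cross = 31.5·156.0000 = 4914.0000
edge 3: (15,34)→(0.5,28.5)  cross = 15·28.5 − 0.5·34 = 410.5000; (r_i+r_j)·cross = 15.5·410.5000 = 6362.7500
Σcross = 458.7500 → A = |Σcross|/2 = 229.3750 mm²
Σ(r_i+r_j)·cross = 15901.5000 → first moment M = |Σ|/6 = 2650.2500
R_c = M/A = 2650.2500/229.3750 = 11.5542 mm
θ = 169° = 2.949606 rad
V = θ·R_c·A = 2.949606·11.5542·229.3750 = 7817.194 mm³

Volume = 7817.194 mm³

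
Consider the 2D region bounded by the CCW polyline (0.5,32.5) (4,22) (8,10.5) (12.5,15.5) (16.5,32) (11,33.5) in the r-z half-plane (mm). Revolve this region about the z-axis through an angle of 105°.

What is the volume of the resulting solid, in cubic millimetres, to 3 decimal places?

Volume = 3460.666 mm³

Profile (r,z), 6 vertices: (0.5,32.5) (4,22) (8,10.5) (12.5,15.5) (16.5,32) (11,33.5)
edge 0: (0.5,32.5)→(4,22)  cross = 0.5·22 − 4·32.5 = -119.0000; (r_i+r_j)·cross = 4.5·-119.0000 = -535.5000
edge 1: (4,22)→(8,10.5)  cross = 4·10.5 − 8·22 = -134.0000; (r_i+r_j)·cross = 12·-134.0000 = -1608.0000
edge 2: (8,10.5)→(12.5,15.5)  cross = 8·15.5 − 12.5·10.5 = -7.2500; (r_i+r_j)·cross = 20.5·-7.2500 = -148.6250
edge 3: (12.5,15.5)→(16.5,32)  cross = 12.5·32 − 16.5·15.5 = 144.2500; (r_i+r_j)·cross = 29·144.2500 = 4183.2500
edge 4: (16.5,32)→(11,33.5)  cross = 16.5·33.5 − 11·32 = 200.7500; (r_i+r_j)·cross = 27.5·200.7500 = 5520.6250
edge 5: (11,33.5)→(0.5,32.5)  cross = 11·32.5 − 0.5·33.5 = 340.7500; (r_i+r_j)·cross = 11.5·340.7500 = 3918.6250
Σcross = 425.5000 → A = |Σcross|/2 = 212.7500 mm²
Σ(r_i+r_j)·cross = 11330.3750 → first moment M = |Σ|/6 = 1888.3958
R_c = M/A = 1888.3958/212.7500 = 8.8761 mm
θ = 105° = 1.832596 rad
V = θ·R_c·A = 1.832596·8.8761·212.7500 = 3460.666 mm³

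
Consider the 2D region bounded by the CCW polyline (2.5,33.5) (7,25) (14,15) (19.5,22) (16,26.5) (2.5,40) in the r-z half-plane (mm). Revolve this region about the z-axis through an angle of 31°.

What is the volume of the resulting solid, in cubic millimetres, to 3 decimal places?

Volume = 912.755 mm³

Profile (r,z), 6 vertices: (2.5,33.5) (7,25) (14,15) (19.5,22) (16,26.5) (2.5,40)
edge 0: (2.5,33.5)→(7,25)  cross = 2.5·25 − 7·33.5 = -172.0000; (r_i+r_j)·cross = 9.5·-172.0000 = -1634.0000
edge 1: (7,25)→(14,15)  cross = 7·15 − 14·25 = -245.0000; (r_i+r_j)·cross = 21·-245.0000 = -5145.0000
edge 2: (14,15)→(19.5,22)  cross = 14·22 − 19.5·15 = 15.5000; (r_i+r_j)·cross = 33.5·15.5000 = 519.2500
edge 3: (19.5,22)→(16,26.5)  cross = 19.5·26.5 − 16·22 = 164.7500; (r_i+r_j)·cross = 35.5·164.7500 = 5848.6250
edge 4: (16,26.5)→(2.5,40)  cross = 16·40 − 2.5·26.5 = 573.7500; (r_i+r_j)·cross = 18.5·573.7500 = 10614.3750
edge 5: (2.5,40)→(2.5,33.5)  cross = 2.5·33.5 − 2.5·40 = -16.2500; (r_i+r_j)·cross = 5·-16.2500 = -81.2500
Σcross = 320.7500 → A = |Σcross|/2 = 160.3750 mm²
Σ(r_i+r_j)·cross = 10122.0000 → first moment M = |Σ|/6 = 1687.0000
R_c = M/A = 1687.0000/160.3750 = 10.5191 mm
θ = 31° = 0.541052 rad
V = θ·R_c·A = 0.541052·10.5191·160.3750 = 912.755 mm³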